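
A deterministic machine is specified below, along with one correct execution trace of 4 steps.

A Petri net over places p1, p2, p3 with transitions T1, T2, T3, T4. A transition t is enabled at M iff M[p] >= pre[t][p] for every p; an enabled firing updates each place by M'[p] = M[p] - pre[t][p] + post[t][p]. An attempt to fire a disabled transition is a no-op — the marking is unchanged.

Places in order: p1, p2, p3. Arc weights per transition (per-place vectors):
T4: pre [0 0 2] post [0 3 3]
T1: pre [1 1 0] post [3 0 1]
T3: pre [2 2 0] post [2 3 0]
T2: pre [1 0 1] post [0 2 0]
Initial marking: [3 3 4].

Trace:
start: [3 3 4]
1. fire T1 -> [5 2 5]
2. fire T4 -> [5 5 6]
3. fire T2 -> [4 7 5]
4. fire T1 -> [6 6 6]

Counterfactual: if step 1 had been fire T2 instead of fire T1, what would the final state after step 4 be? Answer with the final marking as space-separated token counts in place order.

3 9 4

(re-executing from step 1 with the substitution; state before step 1: [3 3 4])
1. fire T2 -> [2 5 3]
2. fire T4 -> [2 8 4]
3. fire T2 -> [1 10 3]
4. fire T1 -> [3 9 4]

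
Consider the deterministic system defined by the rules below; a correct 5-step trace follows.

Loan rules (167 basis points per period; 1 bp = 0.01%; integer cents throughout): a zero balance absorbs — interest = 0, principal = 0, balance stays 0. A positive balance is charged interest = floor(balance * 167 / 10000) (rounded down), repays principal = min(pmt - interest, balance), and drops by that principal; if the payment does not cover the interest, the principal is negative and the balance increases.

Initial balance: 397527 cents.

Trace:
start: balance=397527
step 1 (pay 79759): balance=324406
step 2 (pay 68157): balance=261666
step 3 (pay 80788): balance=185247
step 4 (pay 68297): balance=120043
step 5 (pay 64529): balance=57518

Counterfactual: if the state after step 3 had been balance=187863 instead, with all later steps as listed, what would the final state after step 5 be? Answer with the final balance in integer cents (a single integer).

state after step 3 := balance=187863
step 4 (pay 68297): balance=122703
step 5 (pay 64529): balance=60223

60223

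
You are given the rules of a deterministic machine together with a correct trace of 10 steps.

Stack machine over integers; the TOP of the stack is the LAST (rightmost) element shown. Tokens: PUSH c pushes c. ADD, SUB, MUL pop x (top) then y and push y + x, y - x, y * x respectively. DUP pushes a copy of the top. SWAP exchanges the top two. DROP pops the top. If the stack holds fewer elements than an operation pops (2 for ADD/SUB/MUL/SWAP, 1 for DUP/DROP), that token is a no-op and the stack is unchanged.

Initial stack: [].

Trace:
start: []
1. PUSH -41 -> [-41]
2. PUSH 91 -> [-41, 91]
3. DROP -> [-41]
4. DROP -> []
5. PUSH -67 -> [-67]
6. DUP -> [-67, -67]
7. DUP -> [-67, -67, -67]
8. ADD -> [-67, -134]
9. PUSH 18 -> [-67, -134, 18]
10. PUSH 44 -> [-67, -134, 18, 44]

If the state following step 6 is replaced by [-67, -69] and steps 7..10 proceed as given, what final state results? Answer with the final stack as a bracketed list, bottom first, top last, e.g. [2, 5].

state after step 6 := [-67, -69]
7. DUP -> [-67, -69, -69]
8. ADD -> [-67, -138]
9. PUSH 18 -> [-67, -138, 18]
10. PUSH 44 -> [-67, -138, 18, 44]

[-67, -138, 18, 44]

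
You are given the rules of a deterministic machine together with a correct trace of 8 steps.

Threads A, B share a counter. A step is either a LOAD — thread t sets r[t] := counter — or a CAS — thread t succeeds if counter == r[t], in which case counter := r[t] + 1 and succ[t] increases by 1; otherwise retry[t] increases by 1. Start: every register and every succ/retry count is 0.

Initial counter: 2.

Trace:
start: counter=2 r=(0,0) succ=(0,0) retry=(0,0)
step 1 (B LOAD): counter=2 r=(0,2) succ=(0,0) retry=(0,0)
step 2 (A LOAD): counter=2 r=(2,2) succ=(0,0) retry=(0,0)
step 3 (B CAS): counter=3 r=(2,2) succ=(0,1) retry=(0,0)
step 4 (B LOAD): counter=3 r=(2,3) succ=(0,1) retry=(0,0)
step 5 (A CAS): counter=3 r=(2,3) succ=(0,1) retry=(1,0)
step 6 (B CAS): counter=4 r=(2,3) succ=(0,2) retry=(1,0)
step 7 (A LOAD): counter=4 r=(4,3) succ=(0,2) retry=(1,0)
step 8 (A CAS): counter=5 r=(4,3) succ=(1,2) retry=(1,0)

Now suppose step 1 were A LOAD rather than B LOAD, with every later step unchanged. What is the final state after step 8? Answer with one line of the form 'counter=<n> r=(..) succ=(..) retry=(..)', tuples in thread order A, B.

(re-executing from step 1 with the substitution; state before step 1: counter=2 r=(0,0) succ=(0,0) retry=(0,0))
step 1 (A LOAD): counter=2 r=(2,0) succ=(0,0) retry=(0,0)
step 2 (A LOAD): counter=2 r=(2,0) succ=(0,0) retry=(0,0)
step 3 (B CAS): counter=2 r=(2,0) succ=(0,0) retry=(0,1)
step 4 (B LOAD): counter=2 r=(2,2) succ=(0,0) retry=(0,1)
step 5 (A CAS): counter=3 r=(2,2) succ=(1,0) retry=(0,1)
step 6 (B CAS): counter=3 r=(2,2) succ=(1,0) retry=(0,2)
step 7 (A LOAD): counter=3 r=(3,2) succ=(1,0) retry=(0,2)
step 8 (A CAS): counter=4 r=(3,2) succ=(2,0) retry=(0,2)

counter=4 r=(3,2) succ=(2,0) retry=(0,2)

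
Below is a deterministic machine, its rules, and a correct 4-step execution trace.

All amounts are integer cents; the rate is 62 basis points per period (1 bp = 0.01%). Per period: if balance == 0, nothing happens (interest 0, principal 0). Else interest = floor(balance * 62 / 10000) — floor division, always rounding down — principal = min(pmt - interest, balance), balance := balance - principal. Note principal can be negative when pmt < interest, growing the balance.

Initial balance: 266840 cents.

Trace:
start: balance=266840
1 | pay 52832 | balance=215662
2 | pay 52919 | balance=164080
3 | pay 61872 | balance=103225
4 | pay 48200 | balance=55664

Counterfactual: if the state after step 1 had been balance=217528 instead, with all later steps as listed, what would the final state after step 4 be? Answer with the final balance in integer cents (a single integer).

57564

state after step 1 := balance=217528
2 | pay 52919 | balance=165957
3 | pay 61872 | balance=105113
4 | pay 48200 | balance=57564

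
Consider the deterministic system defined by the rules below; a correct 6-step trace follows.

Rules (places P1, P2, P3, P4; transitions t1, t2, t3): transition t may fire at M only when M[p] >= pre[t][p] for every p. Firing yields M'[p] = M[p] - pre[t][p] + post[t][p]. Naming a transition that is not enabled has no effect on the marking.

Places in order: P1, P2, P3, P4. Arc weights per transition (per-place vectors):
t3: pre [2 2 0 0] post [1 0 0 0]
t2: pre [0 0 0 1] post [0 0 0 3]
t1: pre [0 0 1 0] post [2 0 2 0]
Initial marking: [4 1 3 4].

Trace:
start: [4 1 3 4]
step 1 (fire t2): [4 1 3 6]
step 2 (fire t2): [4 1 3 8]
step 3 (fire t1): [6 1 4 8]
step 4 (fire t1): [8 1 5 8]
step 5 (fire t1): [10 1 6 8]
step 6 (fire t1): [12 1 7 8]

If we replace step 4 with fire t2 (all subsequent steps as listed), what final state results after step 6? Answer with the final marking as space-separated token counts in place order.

10 1 6 10

(re-executing from step 4 with the substitution; state before step 4: [6 1 4 8])
step 4 (fire t2): [6 1 4 10]
step 5 (fire t1): [8 1 5 10]
step 6 (fire t1): [10 1 6 10]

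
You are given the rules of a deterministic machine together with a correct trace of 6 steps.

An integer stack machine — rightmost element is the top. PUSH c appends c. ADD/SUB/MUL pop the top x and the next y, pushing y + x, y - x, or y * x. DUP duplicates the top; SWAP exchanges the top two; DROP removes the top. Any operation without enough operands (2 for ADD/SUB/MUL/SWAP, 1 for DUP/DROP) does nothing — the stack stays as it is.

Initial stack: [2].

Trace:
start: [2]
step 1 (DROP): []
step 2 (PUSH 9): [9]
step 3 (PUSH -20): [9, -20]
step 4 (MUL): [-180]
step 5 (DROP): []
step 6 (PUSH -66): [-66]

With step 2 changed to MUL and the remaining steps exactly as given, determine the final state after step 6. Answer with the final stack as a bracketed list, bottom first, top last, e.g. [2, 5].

(re-executing from step 2 with the substitution; state before step 2: [])
step 2 (MUL): []
step 3 (PUSH -20): [-20]
step 4 (MUL): [-20]
step 5 (DROP): []
step 6 (PUSH -66): [-66]

[-66]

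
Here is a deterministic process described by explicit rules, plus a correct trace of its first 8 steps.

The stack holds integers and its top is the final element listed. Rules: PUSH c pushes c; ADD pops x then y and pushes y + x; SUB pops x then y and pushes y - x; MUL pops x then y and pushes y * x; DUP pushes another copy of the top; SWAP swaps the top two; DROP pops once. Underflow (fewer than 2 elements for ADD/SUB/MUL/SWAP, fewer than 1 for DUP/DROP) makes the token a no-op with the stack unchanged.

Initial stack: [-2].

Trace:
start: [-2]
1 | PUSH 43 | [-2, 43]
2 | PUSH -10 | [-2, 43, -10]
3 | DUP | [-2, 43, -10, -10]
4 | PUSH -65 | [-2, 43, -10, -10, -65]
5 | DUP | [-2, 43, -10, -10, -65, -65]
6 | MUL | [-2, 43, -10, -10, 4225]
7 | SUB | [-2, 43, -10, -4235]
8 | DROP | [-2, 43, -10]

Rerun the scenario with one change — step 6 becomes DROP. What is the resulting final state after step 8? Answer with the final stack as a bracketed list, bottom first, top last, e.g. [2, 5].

[-2, 43, -10]

(re-executing from step 6 with the substitution; state before step 6: [-2, 43, -10, -10, -65, -65])
6 | DROP | [-2, 43, -10, -10, -65]
7 | SUB | [-2, 43, -10, 55]
8 | DROP | [-2, 43, -10]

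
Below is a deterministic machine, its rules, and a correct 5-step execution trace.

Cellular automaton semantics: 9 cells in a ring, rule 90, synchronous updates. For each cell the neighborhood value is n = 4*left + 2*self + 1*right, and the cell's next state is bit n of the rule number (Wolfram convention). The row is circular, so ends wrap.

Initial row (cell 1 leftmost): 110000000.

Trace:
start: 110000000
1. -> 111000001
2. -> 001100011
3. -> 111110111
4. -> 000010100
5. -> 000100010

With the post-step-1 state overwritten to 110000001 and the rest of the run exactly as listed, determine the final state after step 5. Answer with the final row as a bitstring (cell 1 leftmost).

000100100

state after step 1 := 110000001
2. -> 011000011
3. -> 011100111
4. -> 010111101
5. -> 000100100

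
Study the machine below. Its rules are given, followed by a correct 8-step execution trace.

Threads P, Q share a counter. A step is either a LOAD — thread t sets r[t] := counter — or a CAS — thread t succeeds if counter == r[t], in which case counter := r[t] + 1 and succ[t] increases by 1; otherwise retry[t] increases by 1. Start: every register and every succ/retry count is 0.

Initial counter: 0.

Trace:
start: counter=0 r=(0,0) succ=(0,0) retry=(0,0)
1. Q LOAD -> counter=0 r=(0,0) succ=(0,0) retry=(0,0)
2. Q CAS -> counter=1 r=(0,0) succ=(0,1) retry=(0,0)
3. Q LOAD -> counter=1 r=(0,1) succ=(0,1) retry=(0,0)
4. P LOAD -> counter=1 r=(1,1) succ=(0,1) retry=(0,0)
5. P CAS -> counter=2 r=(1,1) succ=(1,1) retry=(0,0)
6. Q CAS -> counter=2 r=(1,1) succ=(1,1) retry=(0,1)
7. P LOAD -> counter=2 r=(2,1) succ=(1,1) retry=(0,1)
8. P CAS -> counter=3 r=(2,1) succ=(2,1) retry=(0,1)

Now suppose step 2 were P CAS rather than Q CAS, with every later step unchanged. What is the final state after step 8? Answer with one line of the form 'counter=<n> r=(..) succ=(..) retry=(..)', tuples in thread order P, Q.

counter=3 r=(2,1) succ=(3,0) retry=(0,1)

(re-executing from step 2 with the substitution; state before step 2: counter=0 r=(0,0) succ=(0,0) retry=(0,0))
2. P CAS -> counter=1 r=(0,0) succ=(1,0) retry=(0,0)
3. Q LOAD -> counter=1 r=(0,1) succ=(1,0) retry=(0,0)
4. P LOAD -> counter=1 r=(1,1) succ=(1,0) retry=(0,0)
5. P CAS -> counter=2 r=(1,1) succ=(2,0) retry=(0,0)
6. Q CAS -> counter=2 r=(1,1) succ=(2,0) retry=(0,1)
7. P LOAD -> counter=2 r=(2,1) succ=(2,0) retry=(0,1)
8. P CAS -> counter=3 r=(2,1) succ=(3,0) retry=(0,1)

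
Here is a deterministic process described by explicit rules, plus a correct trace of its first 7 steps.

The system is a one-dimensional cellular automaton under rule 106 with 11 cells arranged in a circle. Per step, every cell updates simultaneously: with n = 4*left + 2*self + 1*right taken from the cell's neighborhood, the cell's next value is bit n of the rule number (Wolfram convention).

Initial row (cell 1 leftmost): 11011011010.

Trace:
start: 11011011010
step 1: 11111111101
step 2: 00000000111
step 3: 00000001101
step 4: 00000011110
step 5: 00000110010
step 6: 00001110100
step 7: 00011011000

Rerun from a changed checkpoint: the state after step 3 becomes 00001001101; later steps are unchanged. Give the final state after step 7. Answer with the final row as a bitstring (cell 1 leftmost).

state after step 3 := 00001001101
step 4: 00010011110
step 5: 00100110010
step 6: 01001110100
step 7: 10011011000

10011011000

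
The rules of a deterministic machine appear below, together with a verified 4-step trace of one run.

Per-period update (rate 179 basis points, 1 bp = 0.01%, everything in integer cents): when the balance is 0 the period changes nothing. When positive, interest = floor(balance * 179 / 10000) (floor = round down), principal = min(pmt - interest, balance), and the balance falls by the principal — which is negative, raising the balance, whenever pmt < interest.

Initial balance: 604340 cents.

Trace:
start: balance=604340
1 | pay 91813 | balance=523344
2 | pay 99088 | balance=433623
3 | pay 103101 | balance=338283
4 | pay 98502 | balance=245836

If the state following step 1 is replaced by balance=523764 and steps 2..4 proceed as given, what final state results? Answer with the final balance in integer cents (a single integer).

246280

state after step 1 := balance=523764
2 | pay 99088 | balance=434051
3 | pay 103101 | balance=338719
4 | pay 98502 | balance=246280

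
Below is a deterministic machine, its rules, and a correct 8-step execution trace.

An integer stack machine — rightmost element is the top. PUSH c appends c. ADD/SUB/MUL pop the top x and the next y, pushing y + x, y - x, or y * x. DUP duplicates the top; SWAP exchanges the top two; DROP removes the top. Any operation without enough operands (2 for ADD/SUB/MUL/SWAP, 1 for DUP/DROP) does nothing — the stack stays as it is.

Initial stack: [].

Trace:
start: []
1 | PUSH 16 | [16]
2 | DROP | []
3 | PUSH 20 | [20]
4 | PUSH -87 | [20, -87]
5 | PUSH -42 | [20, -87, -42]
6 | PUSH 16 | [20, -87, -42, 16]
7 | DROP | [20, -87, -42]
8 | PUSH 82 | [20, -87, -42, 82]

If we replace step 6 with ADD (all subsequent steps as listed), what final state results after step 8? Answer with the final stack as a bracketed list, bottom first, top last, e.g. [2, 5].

(re-executing from step 6 with the substitution; state before step 6: [20, -87, -42])
6 | ADD | [20, -129]
7 | DROP | [20]
8 | PUSH 82 | [20, 82]

[20, 82]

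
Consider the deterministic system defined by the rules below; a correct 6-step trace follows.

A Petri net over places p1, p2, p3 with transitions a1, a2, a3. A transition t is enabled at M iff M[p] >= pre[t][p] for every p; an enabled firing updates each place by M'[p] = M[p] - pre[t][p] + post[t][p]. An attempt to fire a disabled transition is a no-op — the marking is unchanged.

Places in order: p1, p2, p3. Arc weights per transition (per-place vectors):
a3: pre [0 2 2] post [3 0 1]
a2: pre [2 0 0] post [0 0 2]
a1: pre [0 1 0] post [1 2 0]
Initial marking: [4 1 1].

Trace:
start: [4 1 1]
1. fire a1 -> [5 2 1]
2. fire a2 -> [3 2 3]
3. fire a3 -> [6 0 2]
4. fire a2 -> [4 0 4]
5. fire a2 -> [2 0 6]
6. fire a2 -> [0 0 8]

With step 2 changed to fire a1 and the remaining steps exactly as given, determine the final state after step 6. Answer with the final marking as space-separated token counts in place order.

(re-executing from step 2 with the substitution; state before step 2: [5 2 1])
2. fire a1 -> [6 3 1]
3. fire a3 -> [6 3 1]
4. fire a2 -> [4 3 3]
5. fire a2 -> [2 3 5]
6. fire a2 -> [0 3 7]

0 3 7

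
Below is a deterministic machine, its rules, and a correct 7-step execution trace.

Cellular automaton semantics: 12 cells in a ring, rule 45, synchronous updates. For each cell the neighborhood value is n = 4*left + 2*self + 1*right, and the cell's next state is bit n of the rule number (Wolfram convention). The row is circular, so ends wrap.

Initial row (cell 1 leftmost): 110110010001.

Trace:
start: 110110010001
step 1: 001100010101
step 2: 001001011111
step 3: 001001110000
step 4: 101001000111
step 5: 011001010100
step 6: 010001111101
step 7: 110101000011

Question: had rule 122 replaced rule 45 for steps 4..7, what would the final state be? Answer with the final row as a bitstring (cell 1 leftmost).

(re-executing steps 4..7 under rule 122; state before step 4: 001001110000)
step 4: 010111011000
step 5: 101101111100
step 6: 011111000111
step 7: 110001101101

110001101101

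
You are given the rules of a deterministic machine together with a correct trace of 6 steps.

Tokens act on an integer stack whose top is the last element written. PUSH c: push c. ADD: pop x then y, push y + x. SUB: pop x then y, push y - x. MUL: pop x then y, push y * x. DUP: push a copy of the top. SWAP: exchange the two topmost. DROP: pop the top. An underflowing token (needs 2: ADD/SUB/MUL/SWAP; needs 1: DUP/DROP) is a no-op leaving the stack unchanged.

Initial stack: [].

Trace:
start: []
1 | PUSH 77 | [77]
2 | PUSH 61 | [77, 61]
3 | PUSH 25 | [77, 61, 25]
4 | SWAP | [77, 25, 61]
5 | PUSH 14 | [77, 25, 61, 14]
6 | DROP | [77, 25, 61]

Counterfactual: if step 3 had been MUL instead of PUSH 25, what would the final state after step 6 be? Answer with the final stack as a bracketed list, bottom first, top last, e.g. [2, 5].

(re-executing from step 3 with the substitution; state before step 3: [77, 61])
3 | MUL | [4697]
4 | SWAP | [4697]
5 | PUSH 14 | [4697, 14]
6 | DROP | [4697]

[4697]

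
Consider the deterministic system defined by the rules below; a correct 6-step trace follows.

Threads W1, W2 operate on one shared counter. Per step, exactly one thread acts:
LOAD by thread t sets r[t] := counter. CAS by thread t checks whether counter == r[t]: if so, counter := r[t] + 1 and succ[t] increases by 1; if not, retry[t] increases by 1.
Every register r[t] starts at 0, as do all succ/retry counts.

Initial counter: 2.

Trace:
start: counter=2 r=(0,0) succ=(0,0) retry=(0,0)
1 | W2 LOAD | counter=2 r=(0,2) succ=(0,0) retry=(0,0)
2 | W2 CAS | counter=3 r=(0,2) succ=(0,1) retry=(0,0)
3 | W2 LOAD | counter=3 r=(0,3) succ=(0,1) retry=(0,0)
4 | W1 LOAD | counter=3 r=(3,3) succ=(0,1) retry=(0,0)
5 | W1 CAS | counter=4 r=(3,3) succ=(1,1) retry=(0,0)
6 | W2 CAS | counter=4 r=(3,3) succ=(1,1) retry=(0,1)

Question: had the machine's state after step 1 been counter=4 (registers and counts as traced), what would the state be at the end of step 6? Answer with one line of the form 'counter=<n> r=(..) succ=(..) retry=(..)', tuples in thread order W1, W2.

counter=5 r=(4,4) succ=(1,0) retry=(0,2)

state after step 1 := counter=4 r=(0,2) succ=(0,0) retry=(0,0)
2 | W2 CAS | counter=4 r=(0,2) succ=(0,0) retry=(0,1)
3 | W2 LOAD | counter=4 r=(0,4) succ=(0,0) retry=(0,1)
4 | W1 LOAD | counter=4 r=(4,4) succ=(0,0) retry=(0,1)
5 | W1 CAS | counter=5 r=(4,4) succ=(1,0) retry=(0,1)
6 | W2 CAS | counter=5 r=(4,4) succ=(1,0) retry=(0,2)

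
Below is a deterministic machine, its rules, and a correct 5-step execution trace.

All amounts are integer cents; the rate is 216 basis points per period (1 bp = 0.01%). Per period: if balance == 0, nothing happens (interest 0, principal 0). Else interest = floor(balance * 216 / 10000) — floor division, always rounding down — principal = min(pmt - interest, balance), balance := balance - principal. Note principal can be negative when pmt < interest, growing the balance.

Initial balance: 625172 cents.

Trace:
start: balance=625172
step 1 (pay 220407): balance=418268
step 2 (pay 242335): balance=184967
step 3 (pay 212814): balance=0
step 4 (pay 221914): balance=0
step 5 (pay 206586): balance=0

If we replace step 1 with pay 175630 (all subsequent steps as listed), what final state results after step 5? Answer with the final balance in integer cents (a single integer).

(re-executing from step 1 with the substitution; state before step 1: balance=625172)
step 1 (pay 175630): balance=463045
step 2 (pay 242335): balance=230711
step 3 (pay 212814): balance=22880
step 4 (pay 221914): balance=0
step 5 (pay 206586): balance=0

0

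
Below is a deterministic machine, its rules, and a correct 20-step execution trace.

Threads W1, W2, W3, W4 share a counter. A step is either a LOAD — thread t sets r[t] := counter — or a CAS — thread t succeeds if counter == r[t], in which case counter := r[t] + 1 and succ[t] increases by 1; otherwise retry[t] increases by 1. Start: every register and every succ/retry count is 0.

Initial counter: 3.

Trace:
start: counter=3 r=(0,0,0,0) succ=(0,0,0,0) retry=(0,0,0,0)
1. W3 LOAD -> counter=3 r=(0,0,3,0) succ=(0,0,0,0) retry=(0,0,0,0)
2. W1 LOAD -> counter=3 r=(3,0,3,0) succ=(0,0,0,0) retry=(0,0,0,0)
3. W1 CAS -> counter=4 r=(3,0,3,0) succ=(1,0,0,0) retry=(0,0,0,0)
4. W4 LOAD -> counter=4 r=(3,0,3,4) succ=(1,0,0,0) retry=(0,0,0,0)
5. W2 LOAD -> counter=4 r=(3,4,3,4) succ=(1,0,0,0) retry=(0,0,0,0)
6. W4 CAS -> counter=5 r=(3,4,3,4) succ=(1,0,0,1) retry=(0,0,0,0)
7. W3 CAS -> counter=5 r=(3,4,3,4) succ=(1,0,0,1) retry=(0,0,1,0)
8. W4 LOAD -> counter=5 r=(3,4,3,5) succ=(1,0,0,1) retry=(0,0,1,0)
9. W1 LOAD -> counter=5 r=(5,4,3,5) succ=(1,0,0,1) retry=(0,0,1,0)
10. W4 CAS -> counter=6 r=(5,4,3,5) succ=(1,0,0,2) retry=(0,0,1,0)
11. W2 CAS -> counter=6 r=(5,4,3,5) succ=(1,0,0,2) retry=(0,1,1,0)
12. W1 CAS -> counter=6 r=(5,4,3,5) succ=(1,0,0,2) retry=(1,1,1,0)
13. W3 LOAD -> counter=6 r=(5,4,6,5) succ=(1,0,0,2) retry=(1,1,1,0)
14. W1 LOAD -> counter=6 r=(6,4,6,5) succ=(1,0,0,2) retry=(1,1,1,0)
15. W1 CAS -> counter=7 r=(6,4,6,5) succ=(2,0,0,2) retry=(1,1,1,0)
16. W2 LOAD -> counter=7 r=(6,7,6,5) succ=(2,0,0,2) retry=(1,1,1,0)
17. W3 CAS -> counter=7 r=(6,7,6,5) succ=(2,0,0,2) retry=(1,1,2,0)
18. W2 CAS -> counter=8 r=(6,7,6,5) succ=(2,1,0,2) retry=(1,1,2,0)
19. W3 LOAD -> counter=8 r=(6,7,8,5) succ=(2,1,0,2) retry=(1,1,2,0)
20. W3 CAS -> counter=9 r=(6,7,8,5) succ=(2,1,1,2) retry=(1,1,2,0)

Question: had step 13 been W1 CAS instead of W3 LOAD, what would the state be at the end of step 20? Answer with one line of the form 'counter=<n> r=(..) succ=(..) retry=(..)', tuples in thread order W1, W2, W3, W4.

counter=9 r=(6,7,8,5) succ=(2,1,1,2) retry=(2,1,2,0)

(re-executing from step 13 with the substitution; state before step 13: counter=6 r=(5,4,3,5) succ=(1,0,0,2) retry=(1,1,1,0))
13. W1 CAS -> counter=6 r=(5,4,3,5) succ=(1,0,0,2) retry=(2,1,1,0)
14. W1 LOAD -> counter=6 r=(6,4,3,5) succ=(1,0,0,2) retry=(2,1,1,0)
15. W1 CAS -> counter=7 r=(6,4,3,5) succ=(2,0,0,2) retry=(2,1,1,0)
16. W2 LOAD -> counter=7 r=(6,7,3,5) succ=(2,0,0,2) retry=(2,1,1,0)
17. W3 CAS -> counter=7 r=(6,7,3,5) succ=(2,0,0,2) retry=(2,1,2,0)
18. W2 CAS -> counter=8 r=(6,7,3,5) succ=(2,1,0,2) retry=(2,1,2,0)
19. W3 LOAD -> counter=8 r=(6,7,8,5) succ=(2,1,0,2) retry=(2,1,2,0)
20. W3 CAS -> counter=9 r=(6,7,8,5) succ=(2,1,1,2) retry=(2,1,2,0)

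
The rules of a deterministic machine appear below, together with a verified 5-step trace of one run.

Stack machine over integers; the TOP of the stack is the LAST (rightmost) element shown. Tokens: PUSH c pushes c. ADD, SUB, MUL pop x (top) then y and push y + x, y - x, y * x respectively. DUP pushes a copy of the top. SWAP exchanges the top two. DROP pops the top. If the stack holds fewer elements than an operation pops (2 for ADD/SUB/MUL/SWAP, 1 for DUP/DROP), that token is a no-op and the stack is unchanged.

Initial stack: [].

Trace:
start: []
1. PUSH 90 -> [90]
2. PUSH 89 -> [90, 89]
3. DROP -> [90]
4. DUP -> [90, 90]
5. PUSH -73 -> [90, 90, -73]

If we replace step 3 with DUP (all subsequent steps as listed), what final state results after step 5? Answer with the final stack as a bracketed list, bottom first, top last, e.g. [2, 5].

(re-executing from step 3 with the substitution; state before step 3: [90, 89])
3. DUP -> [90, 89, 89]
4. DUP -> [90, 89, 89, 89]
5. PUSH -73 -> [90, 89, 89, 89, -73]

[90, 89, 89, 89, -73]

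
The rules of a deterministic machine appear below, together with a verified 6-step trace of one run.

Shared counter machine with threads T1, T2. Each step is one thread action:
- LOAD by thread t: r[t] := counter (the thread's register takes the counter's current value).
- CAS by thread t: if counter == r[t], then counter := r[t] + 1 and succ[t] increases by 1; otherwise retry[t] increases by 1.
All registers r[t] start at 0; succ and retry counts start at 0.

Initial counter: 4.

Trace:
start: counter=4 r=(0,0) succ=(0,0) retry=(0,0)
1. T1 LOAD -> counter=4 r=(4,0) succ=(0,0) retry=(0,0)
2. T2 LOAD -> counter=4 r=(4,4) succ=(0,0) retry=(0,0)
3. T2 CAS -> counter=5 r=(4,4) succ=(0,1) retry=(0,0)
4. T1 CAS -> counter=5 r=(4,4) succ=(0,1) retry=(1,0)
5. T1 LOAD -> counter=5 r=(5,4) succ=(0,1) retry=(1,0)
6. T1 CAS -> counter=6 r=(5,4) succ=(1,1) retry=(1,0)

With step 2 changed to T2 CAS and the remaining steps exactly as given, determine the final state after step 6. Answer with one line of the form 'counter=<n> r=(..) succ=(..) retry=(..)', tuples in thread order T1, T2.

counter=6 r=(5,0) succ=(2,0) retry=(0,2)

(re-executing from step 2 with the substitution; state before step 2: counter=4 r=(4,0) succ=(0,0) retry=(0,0))
2. T2 CAS -> counter=4 r=(4,0) succ=(0,0) retry=(0,1)
3. T2 CAS -> counter=4 r=(4,0) succ=(0,0) retry=(0,2)
4. T1 CAS -> counter=5 r=(4,0) succ=(1,0) retry=(0,2)
5. T1 LOAD -> counter=5 r=(5,0) succ=(1,0) retry=(0,2)
6. T1 CAS -> counter=6 r=(5,0) succ=(2,0) retry=(0,2)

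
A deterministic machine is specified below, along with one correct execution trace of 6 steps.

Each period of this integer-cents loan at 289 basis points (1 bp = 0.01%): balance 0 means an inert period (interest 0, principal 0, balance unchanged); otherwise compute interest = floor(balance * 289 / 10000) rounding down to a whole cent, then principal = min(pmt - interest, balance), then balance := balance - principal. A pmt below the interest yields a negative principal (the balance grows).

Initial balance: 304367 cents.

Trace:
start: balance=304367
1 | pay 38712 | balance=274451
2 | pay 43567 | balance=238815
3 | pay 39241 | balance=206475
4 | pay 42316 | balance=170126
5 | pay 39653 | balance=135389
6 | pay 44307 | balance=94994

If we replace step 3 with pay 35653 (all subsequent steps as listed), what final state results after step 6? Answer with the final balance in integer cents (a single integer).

(re-executing from step 3 with the substitution; state before step 3: balance=238815)
3 | pay 35653 | balance=210063
4 | pay 42316 | balance=173817
5 | pay 39653 | balance=139187
6 | pay 44307 | balance=98902

98902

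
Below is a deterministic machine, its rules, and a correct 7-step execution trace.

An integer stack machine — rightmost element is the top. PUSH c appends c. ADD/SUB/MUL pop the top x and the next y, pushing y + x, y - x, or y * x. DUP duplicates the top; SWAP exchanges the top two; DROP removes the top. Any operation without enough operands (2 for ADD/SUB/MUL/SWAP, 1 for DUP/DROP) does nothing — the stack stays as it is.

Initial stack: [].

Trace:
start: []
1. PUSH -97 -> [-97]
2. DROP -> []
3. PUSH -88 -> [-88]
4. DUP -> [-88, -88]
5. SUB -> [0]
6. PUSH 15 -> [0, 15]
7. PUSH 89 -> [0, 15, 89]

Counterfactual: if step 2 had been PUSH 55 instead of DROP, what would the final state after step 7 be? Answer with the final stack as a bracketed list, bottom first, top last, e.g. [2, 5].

[-97, 55, 0, 15, 89]

(re-executing from step 2 with the substitution; state before step 2: [-97])
2. PUSH 55 -> [-97, 55]
3. PUSH -88 -> [-97, 55, -88]
4. DUP -> [-97, 55, -88, -88]
5. SUB -> [-97, 55, 0]
6. PUSH 15 -> [-97, 55, 0, 15]
7. PUSH 89 -> [-97, 55, 0, 15, 89]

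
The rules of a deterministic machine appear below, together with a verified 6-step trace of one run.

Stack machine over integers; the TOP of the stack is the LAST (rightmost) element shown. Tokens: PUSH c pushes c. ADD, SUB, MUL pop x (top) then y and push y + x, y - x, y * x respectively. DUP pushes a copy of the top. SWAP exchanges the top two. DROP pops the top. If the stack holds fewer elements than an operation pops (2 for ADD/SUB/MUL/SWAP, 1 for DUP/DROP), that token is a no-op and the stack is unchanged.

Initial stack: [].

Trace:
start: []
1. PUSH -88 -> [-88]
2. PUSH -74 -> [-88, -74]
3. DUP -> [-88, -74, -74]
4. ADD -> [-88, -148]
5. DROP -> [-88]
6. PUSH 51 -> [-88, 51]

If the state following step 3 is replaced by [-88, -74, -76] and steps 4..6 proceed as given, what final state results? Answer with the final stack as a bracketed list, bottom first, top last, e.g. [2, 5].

[-88, 51]

state after step 3 := [-88, -74, -76]
4. ADD -> [-88, -150]
5. DROP -> [-88]
6. PUSH 51 -> [-88, 51]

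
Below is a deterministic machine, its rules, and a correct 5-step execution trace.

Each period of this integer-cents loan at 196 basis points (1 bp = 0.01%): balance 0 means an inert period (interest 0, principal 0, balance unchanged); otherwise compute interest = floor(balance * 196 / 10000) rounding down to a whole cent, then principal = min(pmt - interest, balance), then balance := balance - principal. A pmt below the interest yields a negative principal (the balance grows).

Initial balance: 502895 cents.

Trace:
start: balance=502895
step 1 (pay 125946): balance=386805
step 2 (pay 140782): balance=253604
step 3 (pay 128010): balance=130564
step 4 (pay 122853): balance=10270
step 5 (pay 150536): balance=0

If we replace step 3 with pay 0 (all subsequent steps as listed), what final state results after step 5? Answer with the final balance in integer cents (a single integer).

0

(re-executing from step 3 with the substitution; state before step 3: balance=253604)
step 3 (pay 0): balance=258574
step 4 (pay 122853): balance=140789
step 5 (pay 150536): balance=0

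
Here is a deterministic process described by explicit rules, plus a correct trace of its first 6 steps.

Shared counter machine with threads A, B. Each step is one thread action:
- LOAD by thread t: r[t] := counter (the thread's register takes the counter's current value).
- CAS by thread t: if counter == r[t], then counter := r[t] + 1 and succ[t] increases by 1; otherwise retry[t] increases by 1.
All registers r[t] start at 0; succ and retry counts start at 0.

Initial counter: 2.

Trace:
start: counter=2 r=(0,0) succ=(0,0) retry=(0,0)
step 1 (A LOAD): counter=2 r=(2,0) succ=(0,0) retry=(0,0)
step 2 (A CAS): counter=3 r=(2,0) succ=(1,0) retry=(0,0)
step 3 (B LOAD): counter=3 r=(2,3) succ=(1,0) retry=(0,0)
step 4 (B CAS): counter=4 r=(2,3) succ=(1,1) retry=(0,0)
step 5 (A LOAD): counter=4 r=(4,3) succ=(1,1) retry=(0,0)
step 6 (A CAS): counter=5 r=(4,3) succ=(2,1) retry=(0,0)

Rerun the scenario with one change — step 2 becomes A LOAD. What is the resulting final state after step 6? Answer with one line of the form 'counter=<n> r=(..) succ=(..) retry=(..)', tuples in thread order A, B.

counter=4 r=(3,2) succ=(1,1) retry=(0,0)

(re-executing from step 2 with the substitution; state before step 2: counter=2 r=(2,0) succ=(0,0) retry=(0,0))
step 2 (A LOAD): counter=2 r=(2,0) succ=(0,0) retry=(0,0)
step 3 (B LOAD): counter=2 r=(2,2) succ=(0,0) retry=(0,0)
step 4 (B CAS): counter=3 r=(2,2) succ=(0,1) retry=(0,0)
step 5 (A LOAD): counter=3 r=(3,2) succ=(0,1) retry=(0,0)
step 6 (A CAS): counter=4 r=(3,2) succ=(1,1) retry=(0,0)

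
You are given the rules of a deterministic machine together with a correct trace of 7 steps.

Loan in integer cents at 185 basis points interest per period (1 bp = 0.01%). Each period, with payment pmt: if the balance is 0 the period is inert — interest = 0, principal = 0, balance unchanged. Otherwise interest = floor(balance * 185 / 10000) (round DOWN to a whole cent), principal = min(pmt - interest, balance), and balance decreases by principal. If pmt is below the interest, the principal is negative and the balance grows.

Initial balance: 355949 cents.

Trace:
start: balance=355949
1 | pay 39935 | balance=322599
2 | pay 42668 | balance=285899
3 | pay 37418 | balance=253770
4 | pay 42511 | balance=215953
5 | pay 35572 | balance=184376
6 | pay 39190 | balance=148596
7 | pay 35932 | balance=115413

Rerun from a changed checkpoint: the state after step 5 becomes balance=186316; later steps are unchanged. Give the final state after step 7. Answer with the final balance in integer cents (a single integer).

117425

state after step 5 := balance=186316
6 | pay 39190 | balance=150572
7 | pay 35932 | balance=117425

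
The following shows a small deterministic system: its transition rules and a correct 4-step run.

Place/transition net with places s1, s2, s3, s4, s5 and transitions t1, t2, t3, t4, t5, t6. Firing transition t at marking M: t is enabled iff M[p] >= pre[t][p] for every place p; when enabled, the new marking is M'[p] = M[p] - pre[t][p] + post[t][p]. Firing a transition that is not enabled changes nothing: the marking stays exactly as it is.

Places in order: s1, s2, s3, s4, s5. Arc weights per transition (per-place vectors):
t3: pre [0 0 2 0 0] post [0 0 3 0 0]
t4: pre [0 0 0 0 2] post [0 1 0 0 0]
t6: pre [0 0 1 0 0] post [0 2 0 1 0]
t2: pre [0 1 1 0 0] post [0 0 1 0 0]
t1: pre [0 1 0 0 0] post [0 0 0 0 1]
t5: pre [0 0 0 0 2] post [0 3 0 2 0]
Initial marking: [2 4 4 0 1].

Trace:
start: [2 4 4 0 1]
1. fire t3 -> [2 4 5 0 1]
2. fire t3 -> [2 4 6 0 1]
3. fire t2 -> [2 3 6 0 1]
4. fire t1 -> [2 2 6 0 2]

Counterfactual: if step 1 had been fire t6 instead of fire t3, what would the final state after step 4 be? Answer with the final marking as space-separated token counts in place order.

(re-executing from step 1 with the substitution; state before step 1: [2 4 4 0 1])
1. fire t6 -> [2 6 3 1 1]
2. fire t3 -> [2 6 4 1 1]
3. fire t2 -> [2 5 4 1 1]
4. fire t1 -> [2 4 4 1 2]

2 4 4 1 2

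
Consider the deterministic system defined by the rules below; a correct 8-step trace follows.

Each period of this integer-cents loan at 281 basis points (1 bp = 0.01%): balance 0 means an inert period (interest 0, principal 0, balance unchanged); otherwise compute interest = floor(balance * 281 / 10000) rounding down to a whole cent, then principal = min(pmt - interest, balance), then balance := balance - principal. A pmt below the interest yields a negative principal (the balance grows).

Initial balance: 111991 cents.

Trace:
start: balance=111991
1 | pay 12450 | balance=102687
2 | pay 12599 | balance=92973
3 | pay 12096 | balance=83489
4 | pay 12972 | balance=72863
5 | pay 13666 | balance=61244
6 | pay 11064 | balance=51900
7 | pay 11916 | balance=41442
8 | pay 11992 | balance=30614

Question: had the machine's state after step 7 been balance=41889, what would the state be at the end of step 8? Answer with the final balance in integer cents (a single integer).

state after step 7 := balance=41889
8 | pay 11992 | balance=31074

31074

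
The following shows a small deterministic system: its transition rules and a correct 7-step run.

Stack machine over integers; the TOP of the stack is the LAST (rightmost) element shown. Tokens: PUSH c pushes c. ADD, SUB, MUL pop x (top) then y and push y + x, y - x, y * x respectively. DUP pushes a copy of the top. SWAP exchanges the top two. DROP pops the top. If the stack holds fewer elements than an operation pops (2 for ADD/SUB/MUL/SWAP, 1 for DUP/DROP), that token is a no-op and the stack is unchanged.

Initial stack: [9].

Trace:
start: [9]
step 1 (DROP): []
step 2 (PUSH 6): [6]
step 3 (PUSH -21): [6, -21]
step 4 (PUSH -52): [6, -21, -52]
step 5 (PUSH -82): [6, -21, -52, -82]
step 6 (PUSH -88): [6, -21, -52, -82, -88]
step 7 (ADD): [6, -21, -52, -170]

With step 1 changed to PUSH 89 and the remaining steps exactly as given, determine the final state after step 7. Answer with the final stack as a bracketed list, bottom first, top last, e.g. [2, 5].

[9, 89, 6, -21, -52, -170]

(re-executing from step 1 with the substitution; state before step 1: [9])
step 1 (PUSH 89): [9, 89]
step 2 (PUSH 6): [9, 89, 6]
step 3 (PUSH -21): [9, 89, 6, -21]
step 4 (PUSH -52): [9, 89, 6, -21, -52]
step 5 (PUSH -82): [9, 89, 6, -21, -52, -82]
step 6 (PUSH -88): [9, 89, 6, -21, -52, -82, -88]
step 7 (ADD): [9, 89, 6, -21, -52, -170]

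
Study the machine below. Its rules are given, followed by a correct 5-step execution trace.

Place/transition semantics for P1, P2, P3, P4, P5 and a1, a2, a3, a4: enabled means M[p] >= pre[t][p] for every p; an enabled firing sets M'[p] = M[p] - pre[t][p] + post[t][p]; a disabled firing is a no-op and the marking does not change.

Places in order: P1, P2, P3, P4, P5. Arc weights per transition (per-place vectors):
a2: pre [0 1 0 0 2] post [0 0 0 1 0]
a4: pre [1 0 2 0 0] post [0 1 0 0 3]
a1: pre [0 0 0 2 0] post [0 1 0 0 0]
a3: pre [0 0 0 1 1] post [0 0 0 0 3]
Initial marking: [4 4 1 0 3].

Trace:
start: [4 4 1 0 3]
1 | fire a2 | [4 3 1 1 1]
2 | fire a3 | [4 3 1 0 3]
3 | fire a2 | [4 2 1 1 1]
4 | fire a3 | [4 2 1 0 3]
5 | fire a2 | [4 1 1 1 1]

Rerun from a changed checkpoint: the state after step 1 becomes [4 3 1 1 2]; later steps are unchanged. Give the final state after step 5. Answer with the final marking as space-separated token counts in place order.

state after step 1 := [4 3 1 1 2]
2 | fire a3 | [4 3 1 0 4]
3 | fire a2 | [4 2 1 1 2]
4 | fire a3 | [4 2 1 0 4]
5 | fire a2 | [4 1 1 1 2]

4 1 1 1 2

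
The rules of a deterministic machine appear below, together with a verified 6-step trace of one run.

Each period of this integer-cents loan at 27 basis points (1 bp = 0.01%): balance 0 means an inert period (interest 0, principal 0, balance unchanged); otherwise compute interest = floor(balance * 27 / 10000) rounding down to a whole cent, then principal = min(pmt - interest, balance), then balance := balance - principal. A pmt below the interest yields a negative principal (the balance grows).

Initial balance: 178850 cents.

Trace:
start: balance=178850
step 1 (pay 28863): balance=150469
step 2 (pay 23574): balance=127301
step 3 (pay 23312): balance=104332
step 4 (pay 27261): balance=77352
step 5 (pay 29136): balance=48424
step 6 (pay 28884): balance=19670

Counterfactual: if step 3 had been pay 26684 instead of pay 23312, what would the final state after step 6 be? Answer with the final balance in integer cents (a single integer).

16271

(re-executing from step 3 with the substitution; state before step 3: balance=127301)
step 3 (pay 26684): balance=100960
step 4 (pay 27261): balance=73971
step 5 (pay 29136): balance=45034
step 6 (pay 28884): balance=16271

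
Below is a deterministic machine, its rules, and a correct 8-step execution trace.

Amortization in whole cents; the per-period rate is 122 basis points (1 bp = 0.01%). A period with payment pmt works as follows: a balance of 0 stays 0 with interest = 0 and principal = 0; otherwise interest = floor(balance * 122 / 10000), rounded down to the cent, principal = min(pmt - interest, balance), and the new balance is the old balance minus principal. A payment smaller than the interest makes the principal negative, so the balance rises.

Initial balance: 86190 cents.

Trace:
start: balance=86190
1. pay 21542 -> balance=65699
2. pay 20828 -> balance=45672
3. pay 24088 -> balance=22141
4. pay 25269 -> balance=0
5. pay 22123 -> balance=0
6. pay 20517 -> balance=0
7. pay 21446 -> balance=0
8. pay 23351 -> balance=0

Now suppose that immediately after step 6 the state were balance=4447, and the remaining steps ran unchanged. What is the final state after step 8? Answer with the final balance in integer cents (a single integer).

0

state after step 6 := balance=4447
7. pay 21446 -> balance=0
8. pay 23351 -> balance=0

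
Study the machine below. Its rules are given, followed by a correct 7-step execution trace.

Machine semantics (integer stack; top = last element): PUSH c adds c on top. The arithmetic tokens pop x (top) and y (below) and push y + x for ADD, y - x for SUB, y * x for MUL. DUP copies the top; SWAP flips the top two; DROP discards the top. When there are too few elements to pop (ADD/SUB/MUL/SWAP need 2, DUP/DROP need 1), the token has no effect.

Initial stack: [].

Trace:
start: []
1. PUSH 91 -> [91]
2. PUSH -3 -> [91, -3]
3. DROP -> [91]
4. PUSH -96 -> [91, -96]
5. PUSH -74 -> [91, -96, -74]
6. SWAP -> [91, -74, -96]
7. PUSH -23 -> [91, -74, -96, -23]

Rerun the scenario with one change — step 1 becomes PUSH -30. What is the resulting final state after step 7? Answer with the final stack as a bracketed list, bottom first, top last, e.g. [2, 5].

(re-executing from step 1 with the substitution; state before step 1: [])
1. PUSH -30 -> [-30]
2. PUSH -3 -> [-30, -3]
3. DROP -> [-30]
4. PUSH -96 -> [-30, -96]
5. PUSH -74 -> [-30, -96, -74]
6. SWAP -> [-30, -74, -96]
7. PUSH -23 -> [-30, -74, -96, -23]

[-30, -74, -96, -23]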